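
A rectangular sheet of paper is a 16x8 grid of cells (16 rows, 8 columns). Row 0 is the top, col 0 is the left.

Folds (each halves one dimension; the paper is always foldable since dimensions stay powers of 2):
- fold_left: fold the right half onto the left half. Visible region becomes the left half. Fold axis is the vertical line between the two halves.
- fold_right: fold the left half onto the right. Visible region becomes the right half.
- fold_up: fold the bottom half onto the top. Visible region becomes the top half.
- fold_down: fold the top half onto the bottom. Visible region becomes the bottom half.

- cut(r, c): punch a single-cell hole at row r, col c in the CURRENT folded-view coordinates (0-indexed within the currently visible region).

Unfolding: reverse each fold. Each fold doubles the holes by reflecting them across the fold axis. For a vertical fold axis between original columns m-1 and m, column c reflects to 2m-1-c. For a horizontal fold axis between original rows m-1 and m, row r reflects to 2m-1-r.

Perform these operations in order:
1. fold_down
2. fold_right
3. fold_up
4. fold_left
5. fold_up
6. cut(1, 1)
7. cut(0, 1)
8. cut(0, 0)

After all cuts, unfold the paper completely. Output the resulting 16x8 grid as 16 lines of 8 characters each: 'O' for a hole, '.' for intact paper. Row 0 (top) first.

Answer: OOOOOOOO
.OO..OO.
.OO..OO.
OOOOOOOO
OOOOOOOO
.OO..OO.
.OO..OO.
OOOOOOOO
OOOOOOOO
.OO..OO.
.OO..OO.
OOOOOOOO
OOOOOOOO
.OO..OO.
.OO..OO.
OOOOOOOO

Derivation:
Op 1 fold_down: fold axis h@8; visible region now rows[8,16) x cols[0,8) = 8x8
Op 2 fold_right: fold axis v@4; visible region now rows[8,16) x cols[4,8) = 8x4
Op 3 fold_up: fold axis h@12; visible region now rows[8,12) x cols[4,8) = 4x4
Op 4 fold_left: fold axis v@6; visible region now rows[8,12) x cols[4,6) = 4x2
Op 5 fold_up: fold axis h@10; visible region now rows[8,10) x cols[4,6) = 2x2
Op 6 cut(1, 1): punch at orig (9,5); cuts so far [(9, 5)]; region rows[8,10) x cols[4,6) = 2x2
Op 7 cut(0, 1): punch at orig (8,5); cuts so far [(8, 5), (9, 5)]; region rows[8,10) x cols[4,6) = 2x2
Op 8 cut(0, 0): punch at orig (8,4); cuts so far [(8, 4), (8, 5), (9, 5)]; region rows[8,10) x cols[4,6) = 2x2
Unfold 1 (reflect across h@10): 6 holes -> [(8, 4), (8, 5), (9, 5), (10, 5), (11, 4), (11, 5)]
Unfold 2 (reflect across v@6): 12 holes -> [(8, 4), (8, 5), (8, 6), (8, 7), (9, 5), (9, 6), (10, 5), (10, 6), (11, 4), (11, 5), (11, 6), (11, 7)]
Unfold 3 (reflect across h@12): 24 holes -> [(8, 4), (8, 5), (8, 6), (8, 7), (9, 5), (9, 6), (10, 5), (10, 6), (11, 4), (11, 5), (11, 6), (11, 7), (12, 4), (12, 5), (12, 6), (12, 7), (13, 5), (13, 6), (14, 5), (14, 6), (15, 4), (15, 5), (15, 6), (15, 7)]
Unfold 4 (reflect across v@4): 48 holes -> [(8, 0), (8, 1), (8, 2), (8, 3), (8, 4), (8, 5), (8, 6), (8, 7), (9, 1), (9, 2), (9, 5), (9, 6), (10, 1), (10, 2), (10, 5), (10, 6), (11, 0), (11, 1), (11, 2), (11, 3), (11, 4), (11, 5), (11, 6), (11, 7), (12, 0), (12, 1), (12, 2), (12, 3), (12, 4), (12, 5), (12, 6), (12, 7), (13, 1), (13, 2), (13, 5), (13, 6), (14, 1), (14, 2), (14, 5), (14, 6), (15, 0), (15, 1), (15, 2), (15, 3), (15, 4), (15, 5), (15, 6), (15, 7)]
Unfold 5 (reflect across h@8): 96 holes -> [(0, 0), (0, 1), (0, 2), (0, 3), (0, 4), (0, 5), (0, 6), (0, 7), (1, 1), (1, 2), (1, 5), (1, 6), (2, 1), (2, 2), (2, 5), (2, 6), (3, 0), (3, 1), (3, 2), (3, 3), (3, 4), (3, 5), (3, 6), (3, 7), (4, 0), (4, 1), (4, 2), (4, 3), (4, 4), (4, 5), (4, 6), (4, 7), (5, 1), (5, 2), (5, 5), (5, 6), (6, 1), (6, 2), (6, 5), (6, 6), (7, 0), (7, 1), (7, 2), (7, 3), (7, 4), (7, 5), (7, 6), (7, 7), (8, 0), (8, 1), (8, 2), (8, 3), (8, 4), (8, 5), (8, 6), (8, 7), (9, 1), (9, 2), (9, 5), (9, 6), (10, 1), (10, 2), (10, 5), (10, 6), (11, 0), (11, 1), (11, 2), (11, 3), (11, 4), (11, 5), (11, 6), (11, 7), (12, 0), (12, 1), (12, 2), (12, 3), (12, 4), (12, 5), (12, 6), (12, 7), (13, 1), (13, 2), (13, 5), (13, 6), (14, 1), (14, 2), (14, 5), (14, 6), (15, 0), (15, 1), (15, 2), (15, 3), (15, 4), (15, 5), (15, 6), (15, 7)]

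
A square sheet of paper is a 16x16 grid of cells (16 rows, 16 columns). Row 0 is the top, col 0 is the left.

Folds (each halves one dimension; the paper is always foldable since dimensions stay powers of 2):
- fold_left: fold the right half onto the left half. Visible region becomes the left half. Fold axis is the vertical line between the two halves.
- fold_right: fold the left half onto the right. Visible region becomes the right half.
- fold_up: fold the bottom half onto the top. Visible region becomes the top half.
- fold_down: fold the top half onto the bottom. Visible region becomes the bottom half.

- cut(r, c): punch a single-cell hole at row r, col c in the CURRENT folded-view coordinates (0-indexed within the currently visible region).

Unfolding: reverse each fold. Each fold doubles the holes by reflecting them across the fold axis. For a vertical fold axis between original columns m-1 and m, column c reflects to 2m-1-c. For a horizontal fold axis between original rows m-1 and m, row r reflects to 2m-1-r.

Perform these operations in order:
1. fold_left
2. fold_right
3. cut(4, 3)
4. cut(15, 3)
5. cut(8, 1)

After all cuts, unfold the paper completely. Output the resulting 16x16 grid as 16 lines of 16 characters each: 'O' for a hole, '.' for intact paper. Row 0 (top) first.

Op 1 fold_left: fold axis v@8; visible region now rows[0,16) x cols[0,8) = 16x8
Op 2 fold_right: fold axis v@4; visible region now rows[0,16) x cols[4,8) = 16x4
Op 3 cut(4, 3): punch at orig (4,7); cuts so far [(4, 7)]; region rows[0,16) x cols[4,8) = 16x4
Op 4 cut(15, 3): punch at orig (15,7); cuts so far [(4, 7), (15, 7)]; region rows[0,16) x cols[4,8) = 16x4
Op 5 cut(8, 1): punch at orig (8,5); cuts so far [(4, 7), (8, 5), (15, 7)]; region rows[0,16) x cols[4,8) = 16x4
Unfold 1 (reflect across v@4): 6 holes -> [(4, 0), (4, 7), (8, 2), (8, 5), (15, 0), (15, 7)]
Unfold 2 (reflect across v@8): 12 holes -> [(4, 0), (4, 7), (4, 8), (4, 15), (8, 2), (8, 5), (8, 10), (8, 13), (15, 0), (15, 7), (15, 8), (15, 15)]

Answer: ................
................
................
................
O......OO......O
................
................
................
..O..O....O..O..
................
................
................
................
................
................
O......OO......O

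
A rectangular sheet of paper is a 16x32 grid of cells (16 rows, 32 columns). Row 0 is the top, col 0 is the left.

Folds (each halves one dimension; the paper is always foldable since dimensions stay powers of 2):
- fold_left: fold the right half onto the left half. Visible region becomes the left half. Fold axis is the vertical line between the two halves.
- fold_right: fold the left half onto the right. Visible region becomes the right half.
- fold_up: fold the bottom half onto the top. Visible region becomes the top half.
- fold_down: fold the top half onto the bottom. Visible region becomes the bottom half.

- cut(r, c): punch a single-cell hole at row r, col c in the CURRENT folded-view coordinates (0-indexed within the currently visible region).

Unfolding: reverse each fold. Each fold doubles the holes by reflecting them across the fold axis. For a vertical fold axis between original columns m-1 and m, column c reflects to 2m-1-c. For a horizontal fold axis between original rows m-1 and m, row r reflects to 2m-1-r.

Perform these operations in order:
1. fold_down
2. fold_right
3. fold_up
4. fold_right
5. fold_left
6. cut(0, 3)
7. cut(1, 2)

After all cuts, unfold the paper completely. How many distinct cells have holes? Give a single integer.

Op 1 fold_down: fold axis h@8; visible region now rows[8,16) x cols[0,32) = 8x32
Op 2 fold_right: fold axis v@16; visible region now rows[8,16) x cols[16,32) = 8x16
Op 3 fold_up: fold axis h@12; visible region now rows[8,12) x cols[16,32) = 4x16
Op 4 fold_right: fold axis v@24; visible region now rows[8,12) x cols[24,32) = 4x8
Op 5 fold_left: fold axis v@28; visible region now rows[8,12) x cols[24,28) = 4x4
Op 6 cut(0, 3): punch at orig (8,27); cuts so far [(8, 27)]; region rows[8,12) x cols[24,28) = 4x4
Op 7 cut(1, 2): punch at orig (9,26); cuts so far [(8, 27), (9, 26)]; region rows[8,12) x cols[24,28) = 4x4
Unfold 1 (reflect across v@28): 4 holes -> [(8, 27), (8, 28), (9, 26), (9, 29)]
Unfold 2 (reflect across v@24): 8 holes -> [(8, 19), (8, 20), (8, 27), (8, 28), (9, 18), (9, 21), (9, 26), (9, 29)]
Unfold 3 (reflect across h@12): 16 holes -> [(8, 19), (8, 20), (8, 27), (8, 28), (9, 18), (9, 21), (9, 26), (9, 29), (14, 18), (14, 21), (14, 26), (14, 29), (15, 19), (15, 20), (15, 27), (15, 28)]
Unfold 4 (reflect across v@16): 32 holes -> [(8, 3), (8, 4), (8, 11), (8, 12), (8, 19), (8, 20), (8, 27), (8, 28), (9, 2), (9, 5), (9, 10), (9, 13), (9, 18), (9, 21), (9, 26), (9, 29), (14, 2), (14, 5), (14, 10), (14, 13), (14, 18), (14, 21), (14, 26), (14, 29), (15, 3), (15, 4), (15, 11), (15, 12), (15, 19), (15, 20), (15, 27), (15, 28)]
Unfold 5 (reflect across h@8): 64 holes -> [(0, 3), (0, 4), (0, 11), (0, 12), (0, 19), (0, 20), (0, 27), (0, 28), (1, 2), (1, 5), (1, 10), (1, 13), (1, 18), (1, 21), (1, 26), (1, 29), (6, 2), (6, 5), (6, 10), (6, 13), (6, 18), (6, 21), (6, 26), (6, 29), (7, 3), (7, 4), (7, 11), (7, 12), (7, 19), (7, 20), (7, 27), (7, 28), (8, 3), (8, 4), (8, 11), (8, 12), (8, 19), (8, 20), (8, 27), (8, 28), (9, 2), (9, 5), (9, 10), (9, 13), (9, 18), (9, 21), (9, 26), (9, 29), (14, 2), (14, 5), (14, 10), (14, 13), (14, 18), (14, 21), (14, 26), (14, 29), (15, 3), (15, 4), (15, 11), (15, 12), (15, 19), (15, 20), (15, 27), (15, 28)]

Answer: 64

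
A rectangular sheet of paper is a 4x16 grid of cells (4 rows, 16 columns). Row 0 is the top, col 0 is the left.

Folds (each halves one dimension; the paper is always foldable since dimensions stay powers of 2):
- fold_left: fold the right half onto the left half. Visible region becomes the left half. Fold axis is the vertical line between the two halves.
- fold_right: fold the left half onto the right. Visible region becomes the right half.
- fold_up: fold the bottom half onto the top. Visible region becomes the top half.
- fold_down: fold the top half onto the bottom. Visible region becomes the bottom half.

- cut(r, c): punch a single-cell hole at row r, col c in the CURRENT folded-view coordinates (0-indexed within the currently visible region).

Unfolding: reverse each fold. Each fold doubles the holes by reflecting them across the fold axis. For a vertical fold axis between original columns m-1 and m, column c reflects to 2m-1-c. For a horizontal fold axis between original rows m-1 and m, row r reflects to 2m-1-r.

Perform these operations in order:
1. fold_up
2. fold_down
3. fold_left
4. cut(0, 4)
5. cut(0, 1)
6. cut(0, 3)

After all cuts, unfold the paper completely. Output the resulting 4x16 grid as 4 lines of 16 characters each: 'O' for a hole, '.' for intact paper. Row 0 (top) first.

Answer: .O.OO......OO.O.
.O.OO......OO.O.
.O.OO......OO.O.
.O.OO......OO.O.

Derivation:
Op 1 fold_up: fold axis h@2; visible region now rows[0,2) x cols[0,16) = 2x16
Op 2 fold_down: fold axis h@1; visible region now rows[1,2) x cols[0,16) = 1x16
Op 3 fold_left: fold axis v@8; visible region now rows[1,2) x cols[0,8) = 1x8
Op 4 cut(0, 4): punch at orig (1,4); cuts so far [(1, 4)]; region rows[1,2) x cols[0,8) = 1x8
Op 5 cut(0, 1): punch at orig (1,1); cuts so far [(1, 1), (1, 4)]; region rows[1,2) x cols[0,8) = 1x8
Op 6 cut(0, 3): punch at orig (1,3); cuts so far [(1, 1), (1, 3), (1, 4)]; region rows[1,2) x cols[0,8) = 1x8
Unfold 1 (reflect across v@8): 6 holes -> [(1, 1), (1, 3), (1, 4), (1, 11), (1, 12), (1, 14)]
Unfold 2 (reflect across h@1): 12 holes -> [(0, 1), (0, 3), (0, 4), (0, 11), (0, 12), (0, 14), (1, 1), (1, 3), (1, 4), (1, 11), (1, 12), (1, 14)]
Unfold 3 (reflect across h@2): 24 holes -> [(0, 1), (0, 3), (0, 4), (0, 11), (0, 12), (0, 14), (1, 1), (1, 3), (1, 4), (1, 11), (1, 12), (1, 14), (2, 1), (2, 3), (2, 4), (2, 11), (2, 12), (2, 14), (3, 1), (3, 3), (3, 4), (3, 11), (3, 12), (3, 14)]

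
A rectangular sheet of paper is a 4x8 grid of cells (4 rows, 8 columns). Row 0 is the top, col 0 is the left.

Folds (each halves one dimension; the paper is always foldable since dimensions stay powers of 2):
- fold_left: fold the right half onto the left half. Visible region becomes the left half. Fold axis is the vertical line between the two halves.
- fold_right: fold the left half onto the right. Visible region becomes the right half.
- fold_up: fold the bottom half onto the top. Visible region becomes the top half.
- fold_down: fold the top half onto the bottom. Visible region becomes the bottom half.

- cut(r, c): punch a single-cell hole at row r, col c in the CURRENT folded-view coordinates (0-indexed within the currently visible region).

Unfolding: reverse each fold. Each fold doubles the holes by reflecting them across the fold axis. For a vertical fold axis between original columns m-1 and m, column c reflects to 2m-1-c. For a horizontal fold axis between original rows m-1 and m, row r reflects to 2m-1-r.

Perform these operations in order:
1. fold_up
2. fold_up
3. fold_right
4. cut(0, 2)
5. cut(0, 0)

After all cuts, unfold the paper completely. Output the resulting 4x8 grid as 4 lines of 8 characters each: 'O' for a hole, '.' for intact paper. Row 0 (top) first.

Answer: .O.OO.O.
.O.OO.O.
.O.OO.O.
.O.OO.O.

Derivation:
Op 1 fold_up: fold axis h@2; visible region now rows[0,2) x cols[0,8) = 2x8
Op 2 fold_up: fold axis h@1; visible region now rows[0,1) x cols[0,8) = 1x8
Op 3 fold_right: fold axis v@4; visible region now rows[0,1) x cols[4,8) = 1x4
Op 4 cut(0, 2): punch at orig (0,6); cuts so far [(0, 6)]; region rows[0,1) x cols[4,8) = 1x4
Op 5 cut(0, 0): punch at orig (0,4); cuts so far [(0, 4), (0, 6)]; region rows[0,1) x cols[4,8) = 1x4
Unfold 1 (reflect across v@4): 4 holes -> [(0, 1), (0, 3), (0, 4), (0, 6)]
Unfold 2 (reflect across h@1): 8 holes -> [(0, 1), (0, 3), (0, 4), (0, 6), (1, 1), (1, 3), (1, 4), (1, 6)]
Unfold 3 (reflect across h@2): 16 holes -> [(0, 1), (0, 3), (0, 4), (0, 6), (1, 1), (1, 3), (1, 4), (1, 6), (2, 1), (2, 3), (2, 4), (2, 6), (3, 1), (3, 3), (3, 4), (3, 6)]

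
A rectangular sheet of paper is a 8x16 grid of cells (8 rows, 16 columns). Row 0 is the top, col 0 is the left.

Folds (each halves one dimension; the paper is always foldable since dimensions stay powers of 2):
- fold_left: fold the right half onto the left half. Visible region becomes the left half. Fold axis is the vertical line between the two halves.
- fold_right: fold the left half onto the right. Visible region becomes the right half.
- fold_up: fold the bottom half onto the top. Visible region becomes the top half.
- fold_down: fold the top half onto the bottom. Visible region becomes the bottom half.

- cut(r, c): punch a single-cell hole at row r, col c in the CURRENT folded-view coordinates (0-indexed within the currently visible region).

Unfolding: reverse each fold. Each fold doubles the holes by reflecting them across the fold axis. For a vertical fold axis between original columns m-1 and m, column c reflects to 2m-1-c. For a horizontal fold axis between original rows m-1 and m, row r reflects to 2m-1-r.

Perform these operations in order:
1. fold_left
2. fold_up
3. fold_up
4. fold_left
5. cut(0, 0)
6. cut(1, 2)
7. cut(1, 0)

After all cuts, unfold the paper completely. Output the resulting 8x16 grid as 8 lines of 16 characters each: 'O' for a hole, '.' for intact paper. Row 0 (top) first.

Answer: O......OO......O
O.O..O.OO.O..O.O
O.O..O.OO.O..O.O
O......OO......O
O......OO......O
O.O..O.OO.O..O.O
O.O..O.OO.O..O.O
O......OO......O

Derivation:
Op 1 fold_left: fold axis v@8; visible region now rows[0,8) x cols[0,8) = 8x8
Op 2 fold_up: fold axis h@4; visible region now rows[0,4) x cols[0,8) = 4x8
Op 3 fold_up: fold axis h@2; visible region now rows[0,2) x cols[0,8) = 2x8
Op 4 fold_left: fold axis v@4; visible region now rows[0,2) x cols[0,4) = 2x4
Op 5 cut(0, 0): punch at orig (0,0); cuts so far [(0, 0)]; region rows[0,2) x cols[0,4) = 2x4
Op 6 cut(1, 2): punch at orig (1,2); cuts so far [(0, 0), (1, 2)]; region rows[0,2) x cols[0,4) = 2x4
Op 7 cut(1, 0): punch at orig (1,0); cuts so far [(0, 0), (1, 0), (1, 2)]; region rows[0,2) x cols[0,4) = 2x4
Unfold 1 (reflect across v@4): 6 holes -> [(0, 0), (0, 7), (1, 0), (1, 2), (1, 5), (1, 7)]
Unfold 2 (reflect across h@2): 12 holes -> [(0, 0), (0, 7), (1, 0), (1, 2), (1, 5), (1, 7), (2, 0), (2, 2), (2, 5), (2, 7), (3, 0), (3, 7)]
Unfold 3 (reflect across h@4): 24 holes -> [(0, 0), (0, 7), (1, 0), (1, 2), (1, 5), (1, 7), (2, 0), (2, 2), (2, 5), (2, 7), (3, 0), (3, 7), (4, 0), (4, 7), (5, 0), (5, 2), (5, 5), (5, 7), (6, 0), (6, 2), (6, 5), (6, 7), (7, 0), (7, 7)]
Unfold 4 (reflect across v@8): 48 holes -> [(0, 0), (0, 7), (0, 8), (0, 15), (1, 0), (1, 2), (1, 5), (1, 7), (1, 8), (1, 10), (1, 13), (1, 15), (2, 0), (2, 2), (2, 5), (2, 7), (2, 8), (2, 10), (2, 13), (2, 15), (3, 0), (3, 7), (3, 8), (3, 15), (4, 0), (4, 7), (4, 8), (4, 15), (5, 0), (5, 2), (5, 5), (5, 7), (5, 8), (5, 10), (5, 13), (5, 15), (6, 0), (6, 2), (6, 5), (6, 7), (6, 8), (6, 10), (6, 13), (6, 15), (7, 0), (7, 7), (7, 8), (7, 15)]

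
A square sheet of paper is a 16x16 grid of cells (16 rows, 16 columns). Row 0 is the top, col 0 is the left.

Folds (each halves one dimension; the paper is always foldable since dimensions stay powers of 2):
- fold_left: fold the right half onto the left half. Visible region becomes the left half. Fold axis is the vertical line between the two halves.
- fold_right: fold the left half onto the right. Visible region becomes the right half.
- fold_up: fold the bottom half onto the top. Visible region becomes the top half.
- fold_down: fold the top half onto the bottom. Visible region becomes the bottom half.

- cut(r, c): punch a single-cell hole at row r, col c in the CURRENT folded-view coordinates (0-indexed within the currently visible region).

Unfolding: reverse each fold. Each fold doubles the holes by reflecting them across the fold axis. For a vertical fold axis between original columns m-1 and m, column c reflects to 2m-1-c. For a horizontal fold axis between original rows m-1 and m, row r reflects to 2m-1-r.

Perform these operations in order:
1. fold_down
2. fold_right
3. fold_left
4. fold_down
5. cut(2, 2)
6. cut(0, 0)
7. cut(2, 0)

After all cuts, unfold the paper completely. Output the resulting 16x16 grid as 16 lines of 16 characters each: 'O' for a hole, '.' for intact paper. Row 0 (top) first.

Answer: ................
O.O..O.OO.O..O.O
................
O......OO......O
O......OO......O
................
O.O..O.OO.O..O.O
................
................
O.O..O.OO.O..O.O
................
O......OO......O
O......OO......O
................
O.O..O.OO.O..O.O
................

Derivation:
Op 1 fold_down: fold axis h@8; visible region now rows[8,16) x cols[0,16) = 8x16
Op 2 fold_right: fold axis v@8; visible region now rows[8,16) x cols[8,16) = 8x8
Op 3 fold_left: fold axis v@12; visible region now rows[8,16) x cols[8,12) = 8x4
Op 4 fold_down: fold axis h@12; visible region now rows[12,16) x cols[8,12) = 4x4
Op 5 cut(2, 2): punch at orig (14,10); cuts so far [(14, 10)]; region rows[12,16) x cols[8,12) = 4x4
Op 6 cut(0, 0): punch at orig (12,8); cuts so far [(12, 8), (14, 10)]; region rows[12,16) x cols[8,12) = 4x4
Op 7 cut(2, 0): punch at orig (14,8); cuts so far [(12, 8), (14, 8), (14, 10)]; region rows[12,16) x cols[8,12) = 4x4
Unfold 1 (reflect across h@12): 6 holes -> [(9, 8), (9, 10), (11, 8), (12, 8), (14, 8), (14, 10)]
Unfold 2 (reflect across v@12): 12 holes -> [(9, 8), (9, 10), (9, 13), (9, 15), (11, 8), (11, 15), (12, 8), (12, 15), (14, 8), (14, 10), (14, 13), (14, 15)]
Unfold 3 (reflect across v@8): 24 holes -> [(9, 0), (9, 2), (9, 5), (9, 7), (9, 8), (9, 10), (9, 13), (9, 15), (11, 0), (11, 7), (11, 8), (11, 15), (12, 0), (12, 7), (12, 8), (12, 15), (14, 0), (14, 2), (14, 5), (14, 7), (14, 8), (14, 10), (14, 13), (14, 15)]
Unfold 4 (reflect across h@8): 48 holes -> [(1, 0), (1, 2), (1, 5), (1, 7), (1, 8), (1, 10), (1, 13), (1, 15), (3, 0), (3, 7), (3, 8), (3, 15), (4, 0), (4, 7), (4, 8), (4, 15), (6, 0), (6, 2), (6, 5), (6, 7), (6, 8), (6, 10), (6, 13), (6, 15), (9, 0), (9, 2), (9, 5), (9, 7), (9, 8), (9, 10), (9, 13), (9, 15), (11, 0), (11, 7), (11, 8), (11, 15), (12, 0), (12, 7), (12, 8), (12, 15), (14, 0), (14, 2), (14, 5), (14, 7), (14, 8), (14, 10), (14, 13), (14, 15)]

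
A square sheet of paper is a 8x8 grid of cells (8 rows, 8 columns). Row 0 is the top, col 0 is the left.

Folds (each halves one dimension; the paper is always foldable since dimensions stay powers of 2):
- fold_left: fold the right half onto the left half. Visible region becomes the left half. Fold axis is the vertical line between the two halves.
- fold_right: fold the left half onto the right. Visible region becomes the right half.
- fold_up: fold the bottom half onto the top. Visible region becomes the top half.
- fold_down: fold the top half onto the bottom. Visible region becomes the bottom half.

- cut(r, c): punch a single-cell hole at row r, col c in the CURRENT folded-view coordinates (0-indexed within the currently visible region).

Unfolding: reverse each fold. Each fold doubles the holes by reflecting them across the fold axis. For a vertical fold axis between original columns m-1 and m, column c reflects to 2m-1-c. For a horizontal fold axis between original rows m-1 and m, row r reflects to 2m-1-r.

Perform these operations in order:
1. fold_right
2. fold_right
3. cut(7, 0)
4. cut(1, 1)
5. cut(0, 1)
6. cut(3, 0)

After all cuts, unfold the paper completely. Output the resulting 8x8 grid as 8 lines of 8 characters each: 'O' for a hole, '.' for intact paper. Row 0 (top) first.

Answer: O..OO..O
O..OO..O
........
.OO..OO.
........
........
........
.OO..OO.

Derivation:
Op 1 fold_right: fold axis v@4; visible region now rows[0,8) x cols[4,8) = 8x4
Op 2 fold_right: fold axis v@6; visible region now rows[0,8) x cols[6,8) = 8x2
Op 3 cut(7, 0): punch at orig (7,6); cuts so far [(7, 6)]; region rows[0,8) x cols[6,8) = 8x2
Op 4 cut(1, 1): punch at orig (1,7); cuts so far [(1, 7), (7, 6)]; region rows[0,8) x cols[6,8) = 8x2
Op 5 cut(0, 1): punch at orig (0,7); cuts so far [(0, 7), (1, 7), (7, 6)]; region rows[0,8) x cols[6,8) = 8x2
Op 6 cut(3, 0): punch at orig (3,6); cuts so far [(0, 7), (1, 7), (3, 6), (7, 6)]; region rows[0,8) x cols[6,8) = 8x2
Unfold 1 (reflect across v@6): 8 holes -> [(0, 4), (0, 7), (1, 4), (1, 7), (3, 5), (3, 6), (7, 5), (7, 6)]
Unfold 2 (reflect across v@4): 16 holes -> [(0, 0), (0, 3), (0, 4), (0, 7), (1, 0), (1, 3), (1, 4), (1, 7), (3, 1), (3, 2), (3, 5), (3, 6), (7, 1), (7, 2), (7, 5), (7, 6)]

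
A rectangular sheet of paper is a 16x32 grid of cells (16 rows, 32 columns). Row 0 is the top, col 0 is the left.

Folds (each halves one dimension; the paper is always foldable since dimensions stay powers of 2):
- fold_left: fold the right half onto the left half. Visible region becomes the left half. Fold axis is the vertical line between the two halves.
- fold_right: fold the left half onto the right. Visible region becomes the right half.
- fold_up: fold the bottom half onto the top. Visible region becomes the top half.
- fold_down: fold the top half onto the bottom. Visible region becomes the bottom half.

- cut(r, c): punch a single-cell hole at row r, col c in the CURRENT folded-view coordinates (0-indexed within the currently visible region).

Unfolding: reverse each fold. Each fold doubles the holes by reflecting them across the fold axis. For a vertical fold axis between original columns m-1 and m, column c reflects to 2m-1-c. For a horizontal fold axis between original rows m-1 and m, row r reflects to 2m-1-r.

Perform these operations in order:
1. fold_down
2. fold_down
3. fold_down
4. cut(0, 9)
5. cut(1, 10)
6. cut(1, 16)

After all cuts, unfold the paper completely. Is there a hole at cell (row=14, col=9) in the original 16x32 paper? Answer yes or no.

Answer: yes

Derivation:
Op 1 fold_down: fold axis h@8; visible region now rows[8,16) x cols[0,32) = 8x32
Op 2 fold_down: fold axis h@12; visible region now rows[12,16) x cols[0,32) = 4x32
Op 3 fold_down: fold axis h@14; visible region now rows[14,16) x cols[0,32) = 2x32
Op 4 cut(0, 9): punch at orig (14,9); cuts so far [(14, 9)]; region rows[14,16) x cols[0,32) = 2x32
Op 5 cut(1, 10): punch at orig (15,10); cuts so far [(14, 9), (15, 10)]; region rows[14,16) x cols[0,32) = 2x32
Op 6 cut(1, 16): punch at orig (15,16); cuts so far [(14, 9), (15, 10), (15, 16)]; region rows[14,16) x cols[0,32) = 2x32
Unfold 1 (reflect across h@14): 6 holes -> [(12, 10), (12, 16), (13, 9), (14, 9), (15, 10), (15, 16)]
Unfold 2 (reflect across h@12): 12 holes -> [(8, 10), (8, 16), (9, 9), (10, 9), (11, 10), (11, 16), (12, 10), (12, 16), (13, 9), (14, 9), (15, 10), (15, 16)]
Unfold 3 (reflect across h@8): 24 holes -> [(0, 10), (0, 16), (1, 9), (2, 9), (3, 10), (3, 16), (4, 10), (4, 16), (5, 9), (6, 9), (7, 10), (7, 16), (8, 10), (8, 16), (9, 9), (10, 9), (11, 10), (11, 16), (12, 10), (12, 16), (13, 9), (14, 9), (15, 10), (15, 16)]
Holes: [(0, 10), (0, 16), (1, 9), (2, 9), (3, 10), (3, 16), (4, 10), (4, 16), (5, 9), (6, 9), (7, 10), (7, 16), (8, 10), (8, 16), (9, 9), (10, 9), (11, 10), (11, 16), (12, 10), (12, 16), (13, 9), (14, 9), (15, 10), (15, 16)]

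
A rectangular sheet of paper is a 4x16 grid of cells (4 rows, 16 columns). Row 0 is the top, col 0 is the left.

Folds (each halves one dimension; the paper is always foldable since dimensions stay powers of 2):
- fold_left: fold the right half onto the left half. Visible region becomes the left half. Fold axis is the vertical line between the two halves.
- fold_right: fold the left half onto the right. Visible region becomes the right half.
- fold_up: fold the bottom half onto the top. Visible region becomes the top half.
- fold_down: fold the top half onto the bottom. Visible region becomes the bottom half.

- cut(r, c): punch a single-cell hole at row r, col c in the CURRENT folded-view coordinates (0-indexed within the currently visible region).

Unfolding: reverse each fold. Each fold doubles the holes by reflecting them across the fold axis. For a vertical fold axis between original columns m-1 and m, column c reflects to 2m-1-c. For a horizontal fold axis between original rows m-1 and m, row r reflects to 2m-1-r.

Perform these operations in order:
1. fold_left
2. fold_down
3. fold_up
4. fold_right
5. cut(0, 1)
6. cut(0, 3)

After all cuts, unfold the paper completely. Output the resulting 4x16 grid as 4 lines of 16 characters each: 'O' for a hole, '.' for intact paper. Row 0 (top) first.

Answer: O.O..O.OO.O..O.O
O.O..O.OO.O..O.O
O.O..O.OO.O..O.O
O.O..O.OO.O..O.O

Derivation:
Op 1 fold_left: fold axis v@8; visible region now rows[0,4) x cols[0,8) = 4x8
Op 2 fold_down: fold axis h@2; visible region now rows[2,4) x cols[0,8) = 2x8
Op 3 fold_up: fold axis h@3; visible region now rows[2,3) x cols[0,8) = 1x8
Op 4 fold_right: fold axis v@4; visible region now rows[2,3) x cols[4,8) = 1x4
Op 5 cut(0, 1): punch at orig (2,5); cuts so far [(2, 5)]; region rows[2,3) x cols[4,8) = 1x4
Op 6 cut(0, 3): punch at orig (2,7); cuts so far [(2, 5), (2, 7)]; region rows[2,3) x cols[4,8) = 1x4
Unfold 1 (reflect across v@4): 4 holes -> [(2, 0), (2, 2), (2, 5), (2, 7)]
Unfold 2 (reflect across h@3): 8 holes -> [(2, 0), (2, 2), (2, 5), (2, 7), (3, 0), (3, 2), (3, 5), (3, 7)]
Unfold 3 (reflect across h@2): 16 holes -> [(0, 0), (0, 2), (0, 5), (0, 7), (1, 0), (1, 2), (1, 5), (1, 7), (2, 0), (2, 2), (2, 5), (2, 7), (3, 0), (3, 2), (3, 5), (3, 7)]
Unfold 4 (reflect across v@8): 32 holes -> [(0, 0), (0, 2), (0, 5), (0, 7), (0, 8), (0, 10), (0, 13), (0, 15), (1, 0), (1, 2), (1, 5), (1, 7), (1, 8), (1, 10), (1, 13), (1, 15), (2, 0), (2, 2), (2, 5), (2, 7), (2, 8), (2, 10), (2, 13), (2, 15), (3, 0), (3, 2), (3, 5), (3, 7), (3, 8), (3, 10), (3, 13), (3, 15)]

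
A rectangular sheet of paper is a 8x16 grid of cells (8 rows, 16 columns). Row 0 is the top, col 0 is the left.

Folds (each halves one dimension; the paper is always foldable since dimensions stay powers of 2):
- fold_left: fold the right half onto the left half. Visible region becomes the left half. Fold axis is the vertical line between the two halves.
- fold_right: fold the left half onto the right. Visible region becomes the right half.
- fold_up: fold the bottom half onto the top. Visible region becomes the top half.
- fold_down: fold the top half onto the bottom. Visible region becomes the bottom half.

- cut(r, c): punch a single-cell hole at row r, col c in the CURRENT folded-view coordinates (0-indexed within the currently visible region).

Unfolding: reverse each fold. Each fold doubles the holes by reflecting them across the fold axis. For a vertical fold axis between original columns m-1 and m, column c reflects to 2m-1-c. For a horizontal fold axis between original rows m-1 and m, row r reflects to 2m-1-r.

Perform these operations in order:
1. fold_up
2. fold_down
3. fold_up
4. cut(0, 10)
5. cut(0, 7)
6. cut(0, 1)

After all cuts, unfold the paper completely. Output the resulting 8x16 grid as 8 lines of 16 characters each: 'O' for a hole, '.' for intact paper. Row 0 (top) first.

Answer: .O.....O..O.....
.O.....O..O.....
.O.....O..O.....
.O.....O..O.....
.O.....O..O.....
.O.....O..O.....
.O.....O..O.....
.O.....O..O.....

Derivation:
Op 1 fold_up: fold axis h@4; visible region now rows[0,4) x cols[0,16) = 4x16
Op 2 fold_down: fold axis h@2; visible region now rows[2,4) x cols[0,16) = 2x16
Op 3 fold_up: fold axis h@3; visible region now rows[2,3) x cols[0,16) = 1x16
Op 4 cut(0, 10): punch at orig (2,10); cuts so far [(2, 10)]; region rows[2,3) x cols[0,16) = 1x16
Op 5 cut(0, 7): punch at orig (2,7); cuts so far [(2, 7), (2, 10)]; region rows[2,3) x cols[0,16) = 1x16
Op 6 cut(0, 1): punch at orig (2,1); cuts so far [(2, 1), (2, 7), (2, 10)]; region rows[2,3) x cols[0,16) = 1x16
Unfold 1 (reflect across h@3): 6 holes -> [(2, 1), (2, 7), (2, 10), (3, 1), (3, 7), (3, 10)]
Unfold 2 (reflect across h@2): 12 holes -> [(0, 1), (0, 7), (0, 10), (1, 1), (1, 7), (1, 10), (2, 1), (2, 7), (2, 10), (3, 1), (3, 7), (3, 10)]
Unfold 3 (reflect across h@4): 24 holes -> [(0, 1), (0, 7), (0, 10), (1, 1), (1, 7), (1, 10), (2, 1), (2, 7), (2, 10), (3, 1), (3, 7), (3, 10), (4, 1), (4, 7), (4, 10), (5, 1), (5, 7), (5, 10), (6, 1), (6, 7), (6, 10), (7, 1), (7, 7), (7, 10)]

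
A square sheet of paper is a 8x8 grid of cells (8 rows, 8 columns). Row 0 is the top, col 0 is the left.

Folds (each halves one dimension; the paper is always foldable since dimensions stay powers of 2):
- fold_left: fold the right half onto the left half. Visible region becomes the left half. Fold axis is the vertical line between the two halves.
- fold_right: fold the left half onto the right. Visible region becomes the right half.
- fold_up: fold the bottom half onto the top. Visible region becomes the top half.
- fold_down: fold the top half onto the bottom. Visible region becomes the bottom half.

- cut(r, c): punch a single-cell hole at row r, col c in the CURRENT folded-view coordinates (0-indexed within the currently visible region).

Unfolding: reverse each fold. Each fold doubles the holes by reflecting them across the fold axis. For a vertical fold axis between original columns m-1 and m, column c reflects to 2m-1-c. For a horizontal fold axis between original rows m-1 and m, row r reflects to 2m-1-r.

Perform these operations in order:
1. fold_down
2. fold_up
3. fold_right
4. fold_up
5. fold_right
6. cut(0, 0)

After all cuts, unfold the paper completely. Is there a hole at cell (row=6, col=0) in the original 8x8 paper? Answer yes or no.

Answer: no

Derivation:
Op 1 fold_down: fold axis h@4; visible region now rows[4,8) x cols[0,8) = 4x8
Op 2 fold_up: fold axis h@6; visible region now rows[4,6) x cols[0,8) = 2x8
Op 3 fold_right: fold axis v@4; visible region now rows[4,6) x cols[4,8) = 2x4
Op 4 fold_up: fold axis h@5; visible region now rows[4,5) x cols[4,8) = 1x4
Op 5 fold_right: fold axis v@6; visible region now rows[4,5) x cols[6,8) = 1x2
Op 6 cut(0, 0): punch at orig (4,6); cuts so far [(4, 6)]; region rows[4,5) x cols[6,8) = 1x2
Unfold 1 (reflect across v@6): 2 holes -> [(4, 5), (4, 6)]
Unfold 2 (reflect across h@5): 4 holes -> [(4, 5), (4, 6), (5, 5), (5, 6)]
Unfold 3 (reflect across v@4): 8 holes -> [(4, 1), (4, 2), (4, 5), (4, 6), (5, 1), (5, 2), (5, 5), (5, 6)]
Unfold 4 (reflect across h@6): 16 holes -> [(4, 1), (4, 2), (4, 5), (4, 6), (5, 1), (5, 2), (5, 5), (5, 6), (6, 1), (6, 2), (6, 5), (6, 6), (7, 1), (7, 2), (7, 5), (7, 6)]
Unfold 5 (reflect across h@4): 32 holes -> [(0, 1), (0, 2), (0, 5), (0, 6), (1, 1), (1, 2), (1, 5), (1, 6), (2, 1), (2, 2), (2, 5), (2, 6), (3, 1), (3, 2), (3, 5), (3, 6), (4, 1), (4, 2), (4, 5), (4, 6), (5, 1), (5, 2), (5, 5), (5, 6), (6, 1), (6, 2), (6, 5), (6, 6), (7, 1), (7, 2), (7, 5), (7, 6)]
Holes: [(0, 1), (0, 2), (0, 5), (0, 6), (1, 1), (1, 2), (1, 5), (1, 6), (2, 1), (2, 2), (2, 5), (2, 6), (3, 1), (3, 2), (3, 5), (3, 6), (4, 1), (4, 2), (4, 5), (4, 6), (5, 1), (5, 2), (5, 5), (5, 6), (6, 1), (6, 2), (6, 5), (6, 6), (7, 1), (7, 2), (7, 5), (7, 6)]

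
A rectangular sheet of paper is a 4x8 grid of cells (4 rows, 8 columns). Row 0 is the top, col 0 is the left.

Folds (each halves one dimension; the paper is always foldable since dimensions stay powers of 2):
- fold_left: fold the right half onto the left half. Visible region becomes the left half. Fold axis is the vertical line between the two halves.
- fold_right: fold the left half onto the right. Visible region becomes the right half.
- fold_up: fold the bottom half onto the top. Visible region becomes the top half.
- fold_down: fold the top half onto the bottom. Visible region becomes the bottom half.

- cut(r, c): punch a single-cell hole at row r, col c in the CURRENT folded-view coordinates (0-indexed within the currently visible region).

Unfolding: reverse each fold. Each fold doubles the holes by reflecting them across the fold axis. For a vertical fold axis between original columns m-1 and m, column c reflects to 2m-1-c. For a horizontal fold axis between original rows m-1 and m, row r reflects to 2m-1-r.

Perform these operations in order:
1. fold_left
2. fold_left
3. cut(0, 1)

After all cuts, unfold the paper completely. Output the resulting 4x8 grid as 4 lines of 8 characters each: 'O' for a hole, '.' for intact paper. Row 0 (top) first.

Answer: .OO..OO.
........
........
........

Derivation:
Op 1 fold_left: fold axis v@4; visible region now rows[0,4) x cols[0,4) = 4x4
Op 2 fold_left: fold axis v@2; visible region now rows[0,4) x cols[0,2) = 4x2
Op 3 cut(0, 1): punch at orig (0,1); cuts so far [(0, 1)]; region rows[0,4) x cols[0,2) = 4x2
Unfold 1 (reflect across v@2): 2 holes -> [(0, 1), (0, 2)]
Unfold 2 (reflect across v@4): 4 holes -> [(0, 1), (0, 2), (0, 5), (0, 6)]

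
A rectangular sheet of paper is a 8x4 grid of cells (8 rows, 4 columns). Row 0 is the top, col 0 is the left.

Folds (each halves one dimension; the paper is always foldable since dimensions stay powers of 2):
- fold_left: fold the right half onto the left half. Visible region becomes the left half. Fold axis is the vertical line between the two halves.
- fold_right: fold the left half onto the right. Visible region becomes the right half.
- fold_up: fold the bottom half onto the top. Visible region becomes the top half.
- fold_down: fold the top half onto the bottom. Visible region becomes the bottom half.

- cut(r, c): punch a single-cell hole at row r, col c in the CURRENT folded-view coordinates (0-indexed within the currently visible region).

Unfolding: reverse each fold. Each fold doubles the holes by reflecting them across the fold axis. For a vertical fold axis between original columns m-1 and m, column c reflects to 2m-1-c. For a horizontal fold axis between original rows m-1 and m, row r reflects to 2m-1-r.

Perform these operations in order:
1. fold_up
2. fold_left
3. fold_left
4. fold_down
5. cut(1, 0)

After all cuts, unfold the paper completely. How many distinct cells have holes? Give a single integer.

Op 1 fold_up: fold axis h@4; visible region now rows[0,4) x cols[0,4) = 4x4
Op 2 fold_left: fold axis v@2; visible region now rows[0,4) x cols[0,2) = 4x2
Op 3 fold_left: fold axis v@1; visible region now rows[0,4) x cols[0,1) = 4x1
Op 4 fold_down: fold axis h@2; visible region now rows[2,4) x cols[0,1) = 2x1
Op 5 cut(1, 0): punch at orig (3,0); cuts so far [(3, 0)]; region rows[2,4) x cols[0,1) = 2x1
Unfold 1 (reflect across h@2): 2 holes -> [(0, 0), (3, 0)]
Unfold 2 (reflect across v@1): 4 holes -> [(0, 0), (0, 1), (3, 0), (3, 1)]
Unfold 3 (reflect across v@2): 8 holes -> [(0, 0), (0, 1), (0, 2), (0, 3), (3, 0), (3, 1), (3, 2), (3, 3)]
Unfold 4 (reflect across h@4): 16 holes -> [(0, 0), (0, 1), (0, 2), (0, 3), (3, 0), (3, 1), (3, 2), (3, 3), (4, 0), (4, 1), (4, 2), (4, 3), (7, 0), (7, 1), (7, 2), (7, 3)]

Answer: 16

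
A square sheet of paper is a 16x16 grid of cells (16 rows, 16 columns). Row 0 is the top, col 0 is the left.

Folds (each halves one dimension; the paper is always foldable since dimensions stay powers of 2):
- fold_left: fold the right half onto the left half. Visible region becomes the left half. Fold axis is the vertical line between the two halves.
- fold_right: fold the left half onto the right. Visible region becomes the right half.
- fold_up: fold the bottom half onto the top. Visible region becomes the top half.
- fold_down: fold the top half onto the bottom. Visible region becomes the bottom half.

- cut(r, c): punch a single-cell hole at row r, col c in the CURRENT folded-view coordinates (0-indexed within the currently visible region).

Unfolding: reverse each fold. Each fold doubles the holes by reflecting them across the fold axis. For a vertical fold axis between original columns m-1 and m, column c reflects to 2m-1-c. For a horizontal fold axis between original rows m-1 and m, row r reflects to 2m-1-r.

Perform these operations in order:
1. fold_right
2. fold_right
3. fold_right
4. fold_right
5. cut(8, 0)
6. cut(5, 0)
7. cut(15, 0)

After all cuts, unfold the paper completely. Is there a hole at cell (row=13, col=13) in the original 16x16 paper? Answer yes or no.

Answer: no

Derivation:
Op 1 fold_right: fold axis v@8; visible region now rows[0,16) x cols[8,16) = 16x8
Op 2 fold_right: fold axis v@12; visible region now rows[0,16) x cols[12,16) = 16x4
Op 3 fold_right: fold axis v@14; visible region now rows[0,16) x cols[14,16) = 16x2
Op 4 fold_right: fold axis v@15; visible region now rows[0,16) x cols[15,16) = 16x1
Op 5 cut(8, 0): punch at orig (8,15); cuts so far [(8, 15)]; region rows[0,16) x cols[15,16) = 16x1
Op 6 cut(5, 0): punch at orig (5,15); cuts so far [(5, 15), (8, 15)]; region rows[0,16) x cols[15,16) = 16x1
Op 7 cut(15, 0): punch at orig (15,15); cuts so far [(5, 15), (8, 15), (15, 15)]; region rows[0,16) x cols[15,16) = 16x1
Unfold 1 (reflect across v@15): 6 holes -> [(5, 14), (5, 15), (8, 14), (8, 15), (15, 14), (15, 15)]
Unfold 2 (reflect across v@14): 12 holes -> [(5, 12), (5, 13), (5, 14), (5, 15), (8, 12), (8, 13), (8, 14), (8, 15), (15, 12), (15, 13), (15, 14), (15, 15)]
Unfold 3 (reflect across v@12): 24 holes -> [(5, 8), (5, 9), (5, 10), (5, 11), (5, 12), (5, 13), (5, 14), (5, 15), (8, 8), (8, 9), (8, 10), (8, 11), (8, 12), (8, 13), (8, 14), (8, 15), (15, 8), (15, 9), (15, 10), (15, 11), (15, 12), (15, 13), (15, 14), (15, 15)]
Unfold 4 (reflect across v@8): 48 holes -> [(5, 0), (5, 1), (5, 2), (5, 3), (5, 4), (5, 5), (5, 6), (5, 7), (5, 8), (5, 9), (5, 10), (5, 11), (5, 12), (5, 13), (5, 14), (5, 15), (8, 0), (8, 1), (8, 2), (8, 3), (8, 4), (8, 5), (8, 6), (8, 7), (8, 8), (8, 9), (8, 10), (8, 11), (8, 12), (8, 13), (8, 14), (8, 15), (15, 0), (15, 1), (15, 2), (15, 3), (15, 4), (15, 5), (15, 6), (15, 7), (15, 8), (15, 9), (15, 10), (15, 11), (15, 12), (15, 13), (15, 14), (15, 15)]
Holes: [(5, 0), (5, 1), (5, 2), (5, 3), (5, 4), (5, 5), (5, 6), (5, 7), (5, 8), (5, 9), (5, 10), (5, 11), (5, 12), (5, 13), (5, 14), (5, 15), (8, 0), (8, 1), (8, 2), (8, 3), (8, 4), (8, 5), (8, 6), (8, 7), (8, 8), (8, 9), (8, 10), (8, 11), (8, 12), (8, 13), (8, 14), (8, 15), (15, 0), (15, 1), (15, 2), (15, 3), (15, 4), (15, 5), (15, 6), (15, 7), (15, 8), (15, 9), (15, 10), (15, 11), (15, 12), (15, 13), (15, 14), (15, 15)]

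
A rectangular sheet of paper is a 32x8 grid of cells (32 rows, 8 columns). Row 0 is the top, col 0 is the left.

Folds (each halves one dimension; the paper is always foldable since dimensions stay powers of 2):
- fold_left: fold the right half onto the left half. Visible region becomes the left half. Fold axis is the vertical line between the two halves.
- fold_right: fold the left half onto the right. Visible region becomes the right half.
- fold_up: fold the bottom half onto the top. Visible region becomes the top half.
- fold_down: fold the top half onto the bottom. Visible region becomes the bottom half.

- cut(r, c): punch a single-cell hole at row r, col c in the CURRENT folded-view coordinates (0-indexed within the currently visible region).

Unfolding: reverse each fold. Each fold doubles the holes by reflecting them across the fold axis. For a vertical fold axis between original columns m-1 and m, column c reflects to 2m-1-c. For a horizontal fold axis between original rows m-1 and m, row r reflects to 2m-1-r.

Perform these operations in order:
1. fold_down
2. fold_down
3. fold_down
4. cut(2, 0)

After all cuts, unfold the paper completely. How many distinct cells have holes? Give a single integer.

Op 1 fold_down: fold axis h@16; visible region now rows[16,32) x cols[0,8) = 16x8
Op 2 fold_down: fold axis h@24; visible region now rows[24,32) x cols[0,8) = 8x8
Op 3 fold_down: fold axis h@28; visible region now rows[28,32) x cols[0,8) = 4x8
Op 4 cut(2, 0): punch at orig (30,0); cuts so far [(30, 0)]; region rows[28,32) x cols[0,8) = 4x8
Unfold 1 (reflect across h@28): 2 holes -> [(25, 0), (30, 0)]
Unfold 2 (reflect across h@24): 4 holes -> [(17, 0), (22, 0), (25, 0), (30, 0)]
Unfold 3 (reflect across h@16): 8 holes -> [(1, 0), (6, 0), (9, 0), (14, 0), (17, 0), (22, 0), (25, 0), (30, 0)]

Answer: 8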